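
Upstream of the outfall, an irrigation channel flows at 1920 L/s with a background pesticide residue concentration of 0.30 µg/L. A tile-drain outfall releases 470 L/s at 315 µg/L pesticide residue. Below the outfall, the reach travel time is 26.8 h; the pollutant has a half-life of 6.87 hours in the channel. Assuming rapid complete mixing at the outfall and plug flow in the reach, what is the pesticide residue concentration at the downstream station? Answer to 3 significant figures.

4.16 µg/L

Flow-weighted average: C = (1920·0.3000 + 470.0·315.0) / 2390 = 148600/2390 = 62.19 µg/L.
Half-life 6.87 h → k = ln 2 / 6.87 = 0.1009 h⁻¹ = 2.421 d⁻¹.
First-order decay: C = 62.19·exp(−k·t) = 62.19·0.06694 = 4.163 µg/L.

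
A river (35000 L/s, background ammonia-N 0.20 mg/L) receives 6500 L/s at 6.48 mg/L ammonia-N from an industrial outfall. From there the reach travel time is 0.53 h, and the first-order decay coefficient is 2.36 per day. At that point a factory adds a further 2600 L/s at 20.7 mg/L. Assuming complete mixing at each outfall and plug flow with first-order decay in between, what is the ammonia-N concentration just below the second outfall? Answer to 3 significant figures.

Mixed concentration C = ΣQC/ΣQ = (35000·0.2000 + 6500·6.480) / 41500 = 49120/41500 = 1.184 mg/L; combined flow 41500 L/s.
Decay over the reach: 1.184·exp(−kt) = 1.184·0.9492 = 1.124 mg/L.
At the second outfall, C = (41500·1.124 + 2600·20.70) / (41500 + 2600) = 2.278 mg/L.

2.28 mg/L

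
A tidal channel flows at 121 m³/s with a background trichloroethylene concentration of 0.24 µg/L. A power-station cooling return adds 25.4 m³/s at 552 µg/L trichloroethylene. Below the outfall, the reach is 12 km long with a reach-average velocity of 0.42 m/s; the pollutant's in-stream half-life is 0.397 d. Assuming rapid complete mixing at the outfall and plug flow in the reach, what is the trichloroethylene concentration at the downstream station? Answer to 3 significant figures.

Conservation of mass: C = (121.0·0.2400 + 25.40·552.0) / 146.4 = 14050/146.4 = 95.97 µg/L.
Travel time t = 12·1000 / 0.42 = 28570 s = 7.937 h.
Half-life 0.397 d → k = ln 2 / 0.397 = 1.746 d⁻¹.
First-order decay: C = 95.97·exp(−k·t) = 95.97·0.5614 = 53.87 µg/L.

53.9 µg/L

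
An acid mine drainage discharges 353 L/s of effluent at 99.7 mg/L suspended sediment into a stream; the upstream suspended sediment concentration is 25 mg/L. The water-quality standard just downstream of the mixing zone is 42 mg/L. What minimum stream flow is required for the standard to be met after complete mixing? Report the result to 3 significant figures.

Set C_mix = 42: (Q·25.00 + 353.0·99.70) / (Q + 353.0) = 42
→ Q = 353.0·(99.70 − 42)/(42 − 25.00) = 1198 L/s.

1200 L/s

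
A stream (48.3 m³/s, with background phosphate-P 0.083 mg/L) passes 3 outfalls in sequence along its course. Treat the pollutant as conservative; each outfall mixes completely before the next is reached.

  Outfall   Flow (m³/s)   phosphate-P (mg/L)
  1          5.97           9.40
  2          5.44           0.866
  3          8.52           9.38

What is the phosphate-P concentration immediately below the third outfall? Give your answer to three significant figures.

2.12 mg/L

After outfall 1: Q = 48.30 + 5.970 = 54.27 m³/s; C = (48.30·0.08300 + 5.970·9.400)/54.27 = 1.108 mg/L.
After outfall 2: Q = 54.27 + 5.440 = 59.71 m³/s; C = (54.27·1.108 + 5.440·0.8660)/59.71 = 1.086 mg/L.
After outfall 3: Q = 59.71 + 8.520 = 68.23 m³/s; C = (59.71·1.086 + 8.520·9.380)/68.23 = 2.122 mg/L.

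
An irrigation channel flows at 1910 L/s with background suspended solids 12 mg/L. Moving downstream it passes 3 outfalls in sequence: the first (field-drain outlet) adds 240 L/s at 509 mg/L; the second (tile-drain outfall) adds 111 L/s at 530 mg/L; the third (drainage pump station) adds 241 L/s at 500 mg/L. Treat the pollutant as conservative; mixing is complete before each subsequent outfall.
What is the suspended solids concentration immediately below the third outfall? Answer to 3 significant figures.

After outfall 1: Q = 1910 + 240.0 = 2150 L/s; C = (1910·12.00 + 240.0·509.0)/2150 = 67.48 mg/L.
After outfall 2: Q = 2150 + 111.0 = 2261 L/s; C = (2150·67.48 + 111.0·530.0)/2261 = 90.19 mg/L.
After outfall 3: Q = 2261 + 241.0 = 2502 L/s; C = (2261·90.19 + 241.0·500.0)/2502 = 129.7 mg/L.

130 mg/L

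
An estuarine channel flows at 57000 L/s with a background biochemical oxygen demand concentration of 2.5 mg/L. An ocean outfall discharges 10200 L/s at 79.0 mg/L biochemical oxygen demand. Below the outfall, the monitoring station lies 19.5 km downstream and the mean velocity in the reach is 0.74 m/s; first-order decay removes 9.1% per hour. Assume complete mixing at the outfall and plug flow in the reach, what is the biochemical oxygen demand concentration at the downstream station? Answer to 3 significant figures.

Flow-weighted average: C = (57000·2.500 + 10200·79.00) / 67200 = 948300/67200 = 14.11 mg/L.
Travel time t = 19.5·1000 / 0.74 = 26350 s = 7.320 h.
9.1%/h lost → k = −ln(1 − 0.091) = 0.09541 h⁻¹.
Decay over the reach: 14.11·exp(−kt) = 14.11·0.4974 = 7.019 mg/L.

7.02 mg/L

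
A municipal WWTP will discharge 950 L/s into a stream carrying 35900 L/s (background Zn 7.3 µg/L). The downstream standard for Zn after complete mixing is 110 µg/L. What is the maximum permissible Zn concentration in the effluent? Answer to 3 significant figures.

3990 µg/L

At the limit, (Qr·Cr + Qe·Cₑ)/(Qr + Qe) = 110:
Cₑ = (36850·110 − 35900·7.300) / 950.0 = 3991 µg/L.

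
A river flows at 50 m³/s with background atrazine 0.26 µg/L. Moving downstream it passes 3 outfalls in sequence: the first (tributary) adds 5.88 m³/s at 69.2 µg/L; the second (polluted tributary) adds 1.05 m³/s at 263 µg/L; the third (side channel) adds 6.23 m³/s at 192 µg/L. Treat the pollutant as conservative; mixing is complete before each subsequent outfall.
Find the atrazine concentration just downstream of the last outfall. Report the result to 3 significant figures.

Outfall 1: combined Q = 55.88 m³/s; C = (50.00·0.2600 + 5.880·69.20)/55.88 = 7.514 µg/L.
Outfall 2: combined Q = 56.93 m³/s; C = (55.88·7.514 + 1.050·263.0)/56.93 = 12.23 µg/L.
Outfall 3: combined Q = 63.16 m³/s; C = (56.93·12.23 + 6.230·192.0)/63.16 = 29.96 µg/L.

30.0 µg/L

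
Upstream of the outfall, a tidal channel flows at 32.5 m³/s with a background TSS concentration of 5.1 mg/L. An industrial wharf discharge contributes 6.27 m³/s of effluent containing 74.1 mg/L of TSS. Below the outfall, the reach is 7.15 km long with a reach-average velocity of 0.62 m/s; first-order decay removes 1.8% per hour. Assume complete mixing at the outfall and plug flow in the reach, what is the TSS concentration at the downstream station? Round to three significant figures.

15.3 mg/L

Conservation of mass: C = (32.50·5.100 + 6.270·74.10) / 38.77 = 630.4/38.77 = 16.26 mg/L.
Travel time t = 7.15·1000 / 0.62 = 11530 s = 3.203 h.
1.8%/h lost → k = −ln(1 − 0.018) = 0.01816 h⁻¹.
After decay, C = 16.26 × e^(−kt) = 16.26 × 0.9435 = 15.34 mg/L.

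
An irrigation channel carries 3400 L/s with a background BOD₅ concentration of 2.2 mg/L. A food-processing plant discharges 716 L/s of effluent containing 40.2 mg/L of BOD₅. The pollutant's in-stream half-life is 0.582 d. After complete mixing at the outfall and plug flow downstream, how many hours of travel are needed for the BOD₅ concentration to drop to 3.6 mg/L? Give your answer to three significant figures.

18.0 h

After mixing, C = (3400·2.200 + 716.0·40.20) / 4116 = 36260/4116 = 8.810 mg/L.
Half-life 0.582 d → k = ln 2 / 0.582 = 1.191 d⁻¹.
8.810·exp(−k·t) = 3.6 → t = ln(8.810/3.6)/k = 64930 s = 18.04 h.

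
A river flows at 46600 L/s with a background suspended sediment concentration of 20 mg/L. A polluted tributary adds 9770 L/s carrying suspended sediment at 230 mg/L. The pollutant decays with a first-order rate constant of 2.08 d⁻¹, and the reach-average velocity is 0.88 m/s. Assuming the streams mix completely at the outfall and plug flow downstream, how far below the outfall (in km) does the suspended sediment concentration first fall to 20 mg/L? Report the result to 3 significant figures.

37.9 km

Conservation of mass: C = (46600·20.00 + 9770·230.0) / 56370 = 3179000/56370 = 56.40 mg/L.
Set 56.40·exp(−k·t) = 20 → t = ln(56.40/20)/k = 43060 s = 11.96 h.
Distance = v·t = 0.88·43060 = 37890 m = 37.89 km.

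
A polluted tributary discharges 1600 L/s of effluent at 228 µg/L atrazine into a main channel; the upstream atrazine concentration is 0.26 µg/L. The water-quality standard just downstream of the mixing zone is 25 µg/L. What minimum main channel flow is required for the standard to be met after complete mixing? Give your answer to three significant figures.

13100 L/s

Set C_mix = 25: (Q·0.2600 + 1600·228.0) / (Q + 1600) = 25
→ Q = 1600·(228.0 − 25)/(25 − 0.2600) = 13130 L/s.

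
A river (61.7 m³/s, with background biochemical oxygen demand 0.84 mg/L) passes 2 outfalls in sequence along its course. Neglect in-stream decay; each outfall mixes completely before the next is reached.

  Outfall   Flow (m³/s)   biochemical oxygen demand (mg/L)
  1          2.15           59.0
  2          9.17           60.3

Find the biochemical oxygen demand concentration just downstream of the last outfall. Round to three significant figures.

10.0 mg/L

Outfall 1: combined Q = 63.85 m³/s; C = (61.70·0.8400 + 2.150·59.00)/63.85 = 2.798 mg/L.
Outfall 2: combined Q = 73.02 m³/s; C = (63.85·2.798 + 9.170·60.30)/73.02 = 10.02 mg/L.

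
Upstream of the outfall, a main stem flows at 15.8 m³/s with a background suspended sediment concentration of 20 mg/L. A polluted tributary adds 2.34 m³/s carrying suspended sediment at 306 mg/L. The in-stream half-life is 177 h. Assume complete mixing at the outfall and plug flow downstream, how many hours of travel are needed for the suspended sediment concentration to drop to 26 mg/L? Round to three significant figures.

After mixing, C = (15.80·20.00 + 2.340·306.0) / 18.14 = 1032/18.14 = 56.89 mg/L.
Half-life 177 h → k = ln 2 / 177 = 0.003916 h⁻¹ = 0.09399 d⁻¹.
56.89·exp(−k·t) = 26 → t = ln(56.89/26)/k = 719900 s = 200.0 h.

200 h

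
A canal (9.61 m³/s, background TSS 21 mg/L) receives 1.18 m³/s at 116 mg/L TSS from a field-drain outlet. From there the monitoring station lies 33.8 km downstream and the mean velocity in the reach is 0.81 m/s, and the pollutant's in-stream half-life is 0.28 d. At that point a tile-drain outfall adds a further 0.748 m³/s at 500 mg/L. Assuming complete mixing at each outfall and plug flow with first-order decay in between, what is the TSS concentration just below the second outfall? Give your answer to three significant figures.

41.3 mg/L

After mixing, C = (9.610·21.00 + 1.180·116.0) / 10.79 = 338.7/10.79 = 31.39 mg/L; combined flow 10.79 m³/s.
Travel time t = 33.8·1000 / 0.81 = 41730 s = 11.59 h.
Half-life 0.28 d → k = ln 2 / 0.28 = 2.476 d⁻¹.
Applying C = C₀e^(−kt): 31.39 × 0.3025 = 9.496 mg/L.
Second outfall: C = (10.79·9.496 + 0.7480·500.0)/11.54 = 41.29 mg/L.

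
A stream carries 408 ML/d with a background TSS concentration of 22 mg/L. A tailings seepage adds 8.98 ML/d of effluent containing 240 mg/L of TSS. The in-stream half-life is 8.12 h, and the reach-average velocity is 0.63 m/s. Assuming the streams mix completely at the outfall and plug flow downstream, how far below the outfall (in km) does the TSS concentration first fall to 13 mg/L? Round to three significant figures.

19.1 km

Flow-weighted average: C = (408.0·22.00 + 8.980·240.0) / 417.0 = 11130/417.0 = 26.69 mg/L.
Half-life 8.12 h → k = ln 2 / 8.12 = 0.08536 h⁻¹ = 2.049 d⁻¹.
Set 26.69·exp(−k·t) = 13 → t = ln(26.69/13)/k = 30340 s = 8.429 h.
Distance = v·t = 0.63·30340 = 19120 m = 19.12 km.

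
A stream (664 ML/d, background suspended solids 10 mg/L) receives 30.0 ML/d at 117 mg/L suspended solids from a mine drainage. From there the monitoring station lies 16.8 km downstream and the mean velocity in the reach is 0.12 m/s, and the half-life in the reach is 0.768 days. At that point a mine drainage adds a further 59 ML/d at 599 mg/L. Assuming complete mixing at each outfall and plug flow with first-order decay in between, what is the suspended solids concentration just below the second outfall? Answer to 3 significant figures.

Mass balance: C = (664.0·10.00 + 30.00·117.0) / 694.0 = 10150/694.0 = 14.63 mg/L; combined flow 694.0 ML/d.
Travel time t = 16.8·1000 / 0.12 = 140000 s = 38.89 h.
Half-life 0.768 d → k = ln 2 / 0.768 = 0.9025 d⁻¹.
After decay, C = 14.63 × e^(−kt) = 14.63 × 0.2317 = 3.388 mg/L.
Second outfall: C = (694.0·3.388 + 59.00·599.0)/753.0 = 50.06 mg/L.

50.1 mg/L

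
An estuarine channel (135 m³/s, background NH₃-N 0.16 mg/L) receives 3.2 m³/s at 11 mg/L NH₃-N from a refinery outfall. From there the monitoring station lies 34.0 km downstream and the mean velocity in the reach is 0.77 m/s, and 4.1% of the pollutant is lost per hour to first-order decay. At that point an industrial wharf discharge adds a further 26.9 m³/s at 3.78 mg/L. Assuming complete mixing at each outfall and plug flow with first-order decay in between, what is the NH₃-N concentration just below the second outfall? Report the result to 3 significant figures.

Mass balance: C = (135.0·0.1600 + 3.200·11.00) / 138.2 = 56.80/138.2 = 0.4110 mg/L; combined flow 138.2 m³/s.
Travel time t = 34.0·1000 / 0.77 = 44160 s = 12.27 h.
4.1%/h lost → k = −ln(1 − 0.041) = 0.04186 h⁻¹.
Decay over the reach: 0.4110·exp(−kt) = 0.4110·0.5984 = 0.2459 mg/L.
At the second outfall, C = (138.2·0.2459 + 26.90·3.780) / (138.2 + 26.90) = 0.8218 mg/L.

0.822 mg/L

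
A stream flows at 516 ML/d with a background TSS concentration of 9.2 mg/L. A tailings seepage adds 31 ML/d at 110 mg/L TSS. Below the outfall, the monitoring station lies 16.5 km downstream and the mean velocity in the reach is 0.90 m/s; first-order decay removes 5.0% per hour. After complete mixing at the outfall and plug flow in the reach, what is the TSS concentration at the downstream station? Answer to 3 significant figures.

11.5 mg/L

Mass balance: C = (516.0·9.200 + 31.00·110.0) / 547.0 = 8157/547.0 = 14.91 mg/L.
Travel time t = 16.5·1000 / 0.90 = 18330 s = 5.093 h.
5.0%/h lost → k = −ln(1 − 0.05) = 0.05129 h⁻¹.
Applying C = C₀e^(−kt): 14.91 × 0.7701 = 11.48 mg/L.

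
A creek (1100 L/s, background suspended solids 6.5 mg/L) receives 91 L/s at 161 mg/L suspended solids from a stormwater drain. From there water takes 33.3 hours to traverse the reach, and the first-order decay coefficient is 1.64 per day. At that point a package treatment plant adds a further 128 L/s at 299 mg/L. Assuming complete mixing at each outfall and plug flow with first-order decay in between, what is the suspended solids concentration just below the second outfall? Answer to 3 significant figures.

Mixed concentration C = ΣQC/ΣQ = (1100·6.500 + 91.00·161.0) / 1191 = 21800/1191 = 18.30 mg/L; combined flow 1191 L/s.
Decay over the reach: 18.30·exp(−kt) = 18.30·0.1027 = 1.881 mg/L.
At the second outfall, C = (1191·1.881 + 128.0·299.0) / (1191 + 128.0) = 30.71 mg/L.

30.7 mg/L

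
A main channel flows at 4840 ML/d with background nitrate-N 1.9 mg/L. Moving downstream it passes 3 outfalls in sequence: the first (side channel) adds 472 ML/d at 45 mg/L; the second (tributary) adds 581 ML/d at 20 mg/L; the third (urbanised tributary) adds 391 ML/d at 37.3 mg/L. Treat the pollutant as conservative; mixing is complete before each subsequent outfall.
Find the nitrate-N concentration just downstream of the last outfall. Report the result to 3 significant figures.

Below outfall 1: Q → 5312 ML/d, C = (4840·1.900 + 472.0·45.00)/5312 = 5.730 mg/L.
Below outfall 2: Q → 5893 ML/d, C = (5312·5.730 + 581.0·20.00)/5893 = 7.137 mg/L.
Below outfall 3: Q → 6284 ML/d, C = (5893·7.137 + 391.0·37.30)/6284 = 9.013 mg/L.

9.01 mg/L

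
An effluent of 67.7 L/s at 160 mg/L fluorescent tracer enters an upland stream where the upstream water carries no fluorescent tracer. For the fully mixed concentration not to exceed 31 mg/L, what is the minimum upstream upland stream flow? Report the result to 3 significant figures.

Set C_mix = 31: (Q·0 + 67.70·160.0) / (Q + 67.70) = 31
→ Q = 67.70·(160.0 − 31)/(31 − 0) = 281.7 L/s.

282 L/s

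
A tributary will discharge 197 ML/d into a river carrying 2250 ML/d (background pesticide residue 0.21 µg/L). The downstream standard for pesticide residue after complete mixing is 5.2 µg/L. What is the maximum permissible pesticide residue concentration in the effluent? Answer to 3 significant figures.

At the limit, (Qr·Cr + Qe·Cₑ)/(Qr + Qe) = 5.2:
Cₑ = (2447·5.2 − 2250·0.2100) / 197.0 = 62.19 µg/L.

62.2 µg/L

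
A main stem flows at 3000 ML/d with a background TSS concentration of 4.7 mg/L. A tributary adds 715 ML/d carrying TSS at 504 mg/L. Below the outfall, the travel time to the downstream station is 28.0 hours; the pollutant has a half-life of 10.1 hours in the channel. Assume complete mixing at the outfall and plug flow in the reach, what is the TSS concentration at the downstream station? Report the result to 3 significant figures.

Conservation of mass: C = (3000·4.700 + 715.0·504.0) / 3715 = 374500/3715 = 100.8 mg/L.
Half-life 10.1 h → k = ln 2 / 10.1 = 0.06863 h⁻¹ = 1.647 d⁻¹.
Decay over the reach: 100.8·exp(−kt) = 100.8·0.1464 = 14.75 mg/L.

14.8 mg/L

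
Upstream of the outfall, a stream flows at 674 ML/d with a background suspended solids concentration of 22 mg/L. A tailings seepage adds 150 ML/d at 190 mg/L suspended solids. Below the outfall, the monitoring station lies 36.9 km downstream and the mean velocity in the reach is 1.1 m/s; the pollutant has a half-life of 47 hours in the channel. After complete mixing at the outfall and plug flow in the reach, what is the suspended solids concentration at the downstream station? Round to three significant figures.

Conservation of mass: C = (674.0·22.00 + 150.0·190.0) / 824.0 = 43330/824.0 = 52.58 mg/L.
Travel time t = 36.9·1000 / 1.1 = 33550 s = 9.318 h.
Half-life 47 h → k = ln 2 / 47 = 0.01475 h⁻¹ = 0.3539 d⁻¹.
Applying C = C₀e^(−kt): 52.58 × 0.8716 = 45.83 mg/L.

45.8 mg/L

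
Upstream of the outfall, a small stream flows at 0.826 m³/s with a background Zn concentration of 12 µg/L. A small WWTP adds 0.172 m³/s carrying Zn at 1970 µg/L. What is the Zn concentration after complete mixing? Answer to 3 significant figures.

349 µg/L

Conservation of mass: C = (0.8260·12.00 + 0.1720·1970) / 0.9980 = 348.8/0.9980 = 349.5 µg/L.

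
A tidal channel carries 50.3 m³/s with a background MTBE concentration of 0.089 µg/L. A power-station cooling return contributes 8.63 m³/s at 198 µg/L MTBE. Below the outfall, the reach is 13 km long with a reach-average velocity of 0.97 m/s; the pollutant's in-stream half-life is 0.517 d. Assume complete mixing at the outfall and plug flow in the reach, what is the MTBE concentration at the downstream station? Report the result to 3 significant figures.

Mass balance: C = (50.30·0.08900 + 8.630·198.0) / 58.93 = 1713/58.93 = 29.07 µg/L.
Travel time t = 13·1000 / 0.97 = 13400 s = 3.723 h.
Half-life 0.517 d → k = ln 2 / 0.517 = 1.341 d⁻¹.
Decay over the reach: 29.07·exp(−kt) = 29.07·0.8122 = 23.61 µg/L.

23.6 µg/L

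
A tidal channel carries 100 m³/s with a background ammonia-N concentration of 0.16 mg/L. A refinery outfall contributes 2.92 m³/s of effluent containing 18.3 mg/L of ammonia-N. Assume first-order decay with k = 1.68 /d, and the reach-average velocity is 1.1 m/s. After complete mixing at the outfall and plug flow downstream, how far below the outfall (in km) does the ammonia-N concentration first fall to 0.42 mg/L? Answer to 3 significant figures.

Mixed concentration C = ΣQC/ΣQ = (100.0·0.1600 + 2.920·18.30) / 102.9 = 69.44/102.9 = 0.6747 mg/L.
Set 0.6747·exp(−k·t) = 0.42 → t = ln(0.6747/0.42)/k = 24370 s = 6.771 h.
Distance = v·t = 1.1·24370 = 26810 m = 26.81 km.

26.8 km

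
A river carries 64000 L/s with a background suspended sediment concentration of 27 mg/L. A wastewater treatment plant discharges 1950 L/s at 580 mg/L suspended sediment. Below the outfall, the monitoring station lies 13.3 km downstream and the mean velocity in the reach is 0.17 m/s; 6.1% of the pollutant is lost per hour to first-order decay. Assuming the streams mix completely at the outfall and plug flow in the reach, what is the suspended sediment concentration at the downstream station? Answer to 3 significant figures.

11.0 mg/L

After mixing, C = (64000·27.00 + 1950·580.0) / 65950 = 2859000/65950 = 43.35 mg/L.
Travel time t = 13.3·1000 / 0.17 = 78240 s = 21.73 h.
6.1%/h lost → k = −ln(1 − 0.061) = 0.06294 h⁻¹.
Decay over the reach: 43.35·exp(−kt) = 43.35·0.2547 = 11.04 mg/L.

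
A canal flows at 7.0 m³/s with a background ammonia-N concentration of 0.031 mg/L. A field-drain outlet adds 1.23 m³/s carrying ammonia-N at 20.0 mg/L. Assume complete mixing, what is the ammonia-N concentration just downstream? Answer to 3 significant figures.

Conservation of mass: C = (7.000·0.03100 + 1.230·20.00) / 8.230 = 24.82/8.230 = 3.015 mg/L.

3.02 mg/L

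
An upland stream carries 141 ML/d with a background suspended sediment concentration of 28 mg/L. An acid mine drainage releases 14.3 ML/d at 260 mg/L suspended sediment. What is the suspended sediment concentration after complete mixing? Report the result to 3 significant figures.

49.4 mg/L

Mixed concentration C = ΣQC/ΣQ = (141.0·28.00 + 14.30·260.0) / 155.3 = 7666/155.3 = 49.36 mg/L.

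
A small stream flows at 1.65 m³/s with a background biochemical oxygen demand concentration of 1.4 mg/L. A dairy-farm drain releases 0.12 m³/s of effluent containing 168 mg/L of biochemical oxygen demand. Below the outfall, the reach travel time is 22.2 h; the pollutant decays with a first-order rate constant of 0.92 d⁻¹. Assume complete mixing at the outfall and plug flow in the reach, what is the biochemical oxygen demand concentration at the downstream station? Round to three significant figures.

Conservation of mass: C = (1.650·1.400 + 0.1200·168.0) / 1.770 = 22.47/1.770 = 12.69 mg/L.
After decay, C = 12.69 × e^(−kt) = 12.69 × 0.4270 = 5.421 mg/L.

5.42 mg/L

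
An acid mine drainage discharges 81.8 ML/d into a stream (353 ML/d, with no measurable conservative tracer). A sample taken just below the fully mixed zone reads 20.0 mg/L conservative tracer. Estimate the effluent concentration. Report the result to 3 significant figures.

Mass balance: 353.0·0 + 81.80·Cₑ = 434.8·20.00
→ Cₑ = (434.8·20.00 − 353.0·0) / 81.80 = 106.3 mg/L.

106 mg/L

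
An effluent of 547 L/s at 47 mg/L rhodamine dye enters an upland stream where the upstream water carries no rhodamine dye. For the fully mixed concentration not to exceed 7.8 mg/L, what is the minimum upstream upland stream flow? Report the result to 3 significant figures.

2750 L/s

Set C_mix = 7.8: (Q·0 + 547.0·47.00) / (Q + 547.0) = 7.8
→ Q = 547.0·(47.00 − 7.8)/(7.8 − 0) = 2749 L/s.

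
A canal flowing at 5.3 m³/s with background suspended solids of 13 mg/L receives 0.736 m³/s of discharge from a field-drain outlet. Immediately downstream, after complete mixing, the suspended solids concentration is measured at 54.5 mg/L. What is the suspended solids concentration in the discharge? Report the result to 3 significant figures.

Mass balance: 5.300·13.00 + 0.7360·Cₑ = 6.036·54.50
→ Cₑ = (6.036·54.50 − 5.300·13.00) / 0.7360 = 353.3 mg/L.

353 mg/L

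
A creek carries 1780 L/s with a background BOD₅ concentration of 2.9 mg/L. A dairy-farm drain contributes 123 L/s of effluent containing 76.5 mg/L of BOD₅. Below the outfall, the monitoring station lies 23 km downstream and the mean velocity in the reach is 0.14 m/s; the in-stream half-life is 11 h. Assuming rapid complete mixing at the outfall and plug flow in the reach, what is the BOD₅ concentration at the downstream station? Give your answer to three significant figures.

After mixing, C = (1780·2.900 + 123.0·76.50) / 1903 = 14570/1903 = 7.657 mg/L.
Travel time t = 23·1000 / 0.14 = 164300 s = 45.63 h.
Half-life 11 h → k = ln 2 / 11 = 0.06301 h⁻¹ = 1.512 d⁻¹.
Applying C = C₀e^(−kt): 7.657 × 0.05638 = 0.4317 mg/L.

0.432 mg/L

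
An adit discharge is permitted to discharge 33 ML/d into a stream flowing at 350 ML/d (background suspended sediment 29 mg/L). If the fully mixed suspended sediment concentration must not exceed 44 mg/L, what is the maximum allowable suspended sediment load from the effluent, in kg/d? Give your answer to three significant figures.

Mass balance at the limit: 350.0·29.00 + 33.00·Cₑ = 383.0·44 → Cₑ = 203.1 mg/L.
33.00 ML/d = 0.3819 m³/s. Load = 0.3819 m³/s × 203.1 g/m³ × 86 400 s/d = 6702 kg/d.

6700 kg/d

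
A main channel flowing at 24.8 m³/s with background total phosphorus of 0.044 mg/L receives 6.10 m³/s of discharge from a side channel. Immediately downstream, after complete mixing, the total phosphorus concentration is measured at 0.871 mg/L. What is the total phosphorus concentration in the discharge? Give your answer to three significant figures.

Mass balance: 24.80·0.04400 + 6.100·Cₑ = 30.90·0.8710
→ Cₑ = (30.90·0.8710 − 24.80·0.04400) / 6.100 = 4.233 mg/L.

4.23 mg/L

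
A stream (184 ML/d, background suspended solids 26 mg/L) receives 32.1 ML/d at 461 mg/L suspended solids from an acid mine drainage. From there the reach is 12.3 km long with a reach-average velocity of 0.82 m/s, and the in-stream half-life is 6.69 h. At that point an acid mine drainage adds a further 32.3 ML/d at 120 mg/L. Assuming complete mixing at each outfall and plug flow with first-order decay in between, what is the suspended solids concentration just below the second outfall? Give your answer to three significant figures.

Flow-weighted average: C = (184.0·26.00 + 32.10·461.0) / 216.1 = 19580/216.1 = 90.62 mg/L; combined flow 216.1 ML/d.
Travel time t = 12.3·1000 / 0.82 = 15000 s = 4.167 h.
Half-life 6.69 h → k = ln 2 / 6.69 = 0.1036 h⁻¹ = 2.487 d⁻¹.
After decay, C = 90.62 × e^(−kt) = 90.62 × 0.6494 = 58.85 mg/L.
At the second outfall, C = (216.1·58.85 + 32.30·120.0) / (216.1 + 32.30) = 66.80 mg/L.

66.8 mg/L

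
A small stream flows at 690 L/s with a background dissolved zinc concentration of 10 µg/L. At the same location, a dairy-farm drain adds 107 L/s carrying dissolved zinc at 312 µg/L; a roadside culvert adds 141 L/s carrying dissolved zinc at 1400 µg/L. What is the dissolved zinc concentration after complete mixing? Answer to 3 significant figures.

Mixed concentration C = ΣQC/ΣQ = (690.0·10.00 + 107.0·312.0 + 141.0·1400) / 938.0 = 237700/938.0 = 253.4 µg/L.

253 µg/L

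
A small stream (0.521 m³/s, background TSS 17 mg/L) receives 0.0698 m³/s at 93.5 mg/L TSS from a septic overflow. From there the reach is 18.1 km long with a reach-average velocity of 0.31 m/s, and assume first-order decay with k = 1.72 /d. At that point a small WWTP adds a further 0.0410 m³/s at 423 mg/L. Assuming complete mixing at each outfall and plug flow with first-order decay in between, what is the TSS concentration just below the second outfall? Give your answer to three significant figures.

Conservation of mass: C = (0.5210·17.00 + 0.06980·93.50) / 0.5908 = 15.38/0.5908 = 26.04 mg/L; combined flow 0.5908 m³/s.
Travel time t = 18.1·1000 / 0.31 = 58390 s = 16.22 h.
First-order decay: C = 26.04·exp(−k·t) = 26.04·0.3128 = 8.144 mg/L.
Second outfall: C = (0.5908·8.144 + 0.04100·423.0)/0.6318 = 35.07 mg/L.

35.1 mg/L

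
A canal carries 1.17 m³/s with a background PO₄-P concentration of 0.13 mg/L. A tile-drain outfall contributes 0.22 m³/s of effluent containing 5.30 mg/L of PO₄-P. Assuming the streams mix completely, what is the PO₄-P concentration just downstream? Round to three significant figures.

Flow-weighted average: C = (1.170·0.1300 + 0.2200·5.300) / 1.390 = 1.318/1.390 = 0.9483 mg/L.

0.948 mg/L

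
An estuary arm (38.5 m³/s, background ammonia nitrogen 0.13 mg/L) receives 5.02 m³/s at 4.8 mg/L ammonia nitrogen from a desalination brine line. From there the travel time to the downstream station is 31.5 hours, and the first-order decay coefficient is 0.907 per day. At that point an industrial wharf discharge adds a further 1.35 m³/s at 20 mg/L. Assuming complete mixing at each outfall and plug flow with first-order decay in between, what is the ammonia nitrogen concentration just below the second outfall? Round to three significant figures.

0.799 mg/L

Mass balance: C = (38.50·0.1300 + 5.020·4.800) / 43.52 = 29.10/43.52 = 0.6687 mg/L; combined flow 43.52 m³/s.
Decay over the reach: 0.6687·exp(−kt) = 0.6687·0.3041 = 0.2033 mg/L.
At the second outfall, C = (43.52·0.2033 + 1.350·20.00) / (43.52 + 1.350) = 0.7990 mg/L.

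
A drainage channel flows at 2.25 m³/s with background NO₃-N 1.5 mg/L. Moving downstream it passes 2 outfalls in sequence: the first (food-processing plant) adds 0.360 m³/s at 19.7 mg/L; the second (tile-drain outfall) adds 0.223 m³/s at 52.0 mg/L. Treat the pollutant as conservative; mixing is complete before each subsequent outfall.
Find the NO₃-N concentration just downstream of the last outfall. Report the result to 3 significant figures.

7.79 mg/L

Outfall 1: combined Q = 2.610 m³/s; C = (2.250·1.500 + 0.3600·19.70)/2.610 = 4.010 mg/L.
Outfall 2: combined Q = 2.833 m³/s; C = (2.610·4.010 + 0.2230·52.00)/2.833 = 7.788 mg/L.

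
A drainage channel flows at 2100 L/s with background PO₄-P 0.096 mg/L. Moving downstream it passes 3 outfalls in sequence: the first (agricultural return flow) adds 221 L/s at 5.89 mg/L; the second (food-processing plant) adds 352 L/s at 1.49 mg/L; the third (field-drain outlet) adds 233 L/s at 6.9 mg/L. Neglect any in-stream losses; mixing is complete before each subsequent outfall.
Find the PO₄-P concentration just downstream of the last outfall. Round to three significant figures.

1.25 mg/L

Below outfall 1: Q → 2321 L/s, C = (2100·0.09600 + 221.0·5.890)/2321 = 0.6477 mg/L.
Below outfall 2: Q → 2673 L/s, C = (2321·0.6477 + 352.0·1.490)/2673 = 0.7586 mg/L.
Below outfall 3: Q → 2906 L/s, C = (2673·0.7586 + 233.0·6.900)/2906 = 1.251 mg/L.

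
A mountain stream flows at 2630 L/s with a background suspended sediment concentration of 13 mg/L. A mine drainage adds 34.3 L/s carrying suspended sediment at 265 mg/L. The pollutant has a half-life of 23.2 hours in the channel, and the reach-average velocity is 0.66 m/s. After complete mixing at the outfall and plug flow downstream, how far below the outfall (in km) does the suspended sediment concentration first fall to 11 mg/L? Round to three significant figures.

Mixed concentration C = ΣQC/ΣQ = (2630·13.00 + 34.30·265.0) / 2664 = 43280/2664 = 16.24 mg/L.
Half-life 23.2 h → k = ln 2 / 23.2 = 0.02988 h⁻¹ = 0.7170 d⁻¹.
Set 16.24·exp(−k·t) = 11 → t = ln(16.24/11)/k = 46970 s = 13.05 h.
Distance = v·t = 0.66·46970 = 31000 m = 31.00 km.

31.0 km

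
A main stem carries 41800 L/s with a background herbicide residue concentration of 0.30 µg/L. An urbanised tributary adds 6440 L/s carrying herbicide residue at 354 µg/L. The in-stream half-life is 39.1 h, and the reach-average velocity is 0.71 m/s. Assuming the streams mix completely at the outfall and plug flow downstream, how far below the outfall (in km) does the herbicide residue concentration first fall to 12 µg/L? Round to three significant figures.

198 km

Conservation of mass: C = (41800·0.3000 + 6440·354.0) / 48240 = 2292000/48240 = 47.52 µg/L.
Half-life 39.1 h → k = ln 2 / 39.1 = 0.01773 h⁻¹ = 0.4255 d⁻¹.
Set 47.52·exp(−k·t) = 12 → t = ln(47.52/12)/k = 279500 s = 77.63 h.
Distance = v·t = 0.71·279500 = 198400 m = 198.4 km.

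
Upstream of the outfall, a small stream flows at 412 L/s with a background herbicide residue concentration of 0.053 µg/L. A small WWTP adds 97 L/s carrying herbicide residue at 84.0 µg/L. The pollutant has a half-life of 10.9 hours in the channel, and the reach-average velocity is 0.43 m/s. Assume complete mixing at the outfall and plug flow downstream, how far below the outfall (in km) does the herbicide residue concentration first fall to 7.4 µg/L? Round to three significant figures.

18.8 km

Conservation of mass: C = (412.0·0.05300 + 97.00·84.00) / 509.0 = 8170/509.0 = 16.05 µg/L.
Half-life 10.9 h → k = ln 2 / 10.9 = 0.06359 h⁻¹ = 1.526 d⁻¹.
Set 16.05·exp(−k·t) = 7.4 → t = ln(16.05/7.4)/k = 43830 s = 12.18 h.
Distance = v·t = 0.43·43830 = 18850 m = 18.85 km.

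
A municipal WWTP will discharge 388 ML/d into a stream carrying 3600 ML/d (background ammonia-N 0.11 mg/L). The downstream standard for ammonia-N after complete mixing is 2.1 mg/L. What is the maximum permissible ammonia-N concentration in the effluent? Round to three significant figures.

20.6 mg/L

At the limit, (Qr·Cr + Qe·Cₑ)/(Qr + Qe) = 2.1:
Cₑ = (3988·2.1 − 3600·0.1100) / 388.0 = 20.56 mg/L.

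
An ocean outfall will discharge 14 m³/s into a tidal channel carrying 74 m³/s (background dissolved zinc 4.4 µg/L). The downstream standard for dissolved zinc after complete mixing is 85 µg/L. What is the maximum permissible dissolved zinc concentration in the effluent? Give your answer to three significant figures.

At the limit, (Qr·Cr + Qe·Cₑ)/(Qr + Qe) = 85:
Cₑ = (88.00·85 − 74.00·4.400) / 14.00 = 511.0 µg/L.

511 µg/L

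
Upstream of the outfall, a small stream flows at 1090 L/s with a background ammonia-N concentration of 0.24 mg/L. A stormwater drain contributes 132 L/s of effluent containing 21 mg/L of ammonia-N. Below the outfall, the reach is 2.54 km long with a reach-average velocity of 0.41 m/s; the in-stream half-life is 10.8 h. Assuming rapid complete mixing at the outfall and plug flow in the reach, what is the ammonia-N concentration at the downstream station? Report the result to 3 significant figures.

After mixing, C = (1090·0.2400 + 132.0·21.00) / 1222 = 3034/1222 = 2.482 mg/L.
Travel time t = 2.54·1000 / 0.41 = 6195 s = 1.721 h.
Half-life 10.8 h → k = ln 2 / 10.8 = 0.06418 h⁻¹ = 1.540 d⁻¹.
First-order decay: C = 2.482·exp(−k·t) = 2.482·0.8954 = 2.223 mg/L.

2.22 mg/L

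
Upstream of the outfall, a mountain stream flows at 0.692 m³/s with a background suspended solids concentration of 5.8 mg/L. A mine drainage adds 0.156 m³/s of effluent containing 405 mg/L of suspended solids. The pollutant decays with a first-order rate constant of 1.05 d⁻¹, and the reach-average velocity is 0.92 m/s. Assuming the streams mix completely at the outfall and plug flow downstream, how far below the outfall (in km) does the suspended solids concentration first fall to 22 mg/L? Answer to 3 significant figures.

97.0 km

Mass balance: C = (0.6920·5.800 + 0.1560·405.0) / 0.8480 = 67.19/0.8480 = 79.24 mg/L.
Set 79.24·exp(−k·t) = 22 → t = ln(79.24/22)/k = 105400 s = 29.29 h.
Distance = v·t = 0.92·105400 = 97010 m = 97.01 km.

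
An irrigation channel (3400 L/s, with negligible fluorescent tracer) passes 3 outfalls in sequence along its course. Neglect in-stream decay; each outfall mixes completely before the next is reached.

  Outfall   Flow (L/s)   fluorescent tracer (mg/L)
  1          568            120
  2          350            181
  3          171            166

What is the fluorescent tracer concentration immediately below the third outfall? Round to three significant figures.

After outfall 1: Q = 3400 + 568.0 = 3968 L/s; C = (3400·0 + 568.0·120.0)/3968 = 17.18 mg/L.
After outfall 2: Q = 3968 + 350.0 = 4318 L/s; C = (3968·17.18 + 350.0·181.0)/4318 = 30.46 mg/L.
After outfall 3: Q = 4318 + 171.0 = 4489 L/s; C = (4318·30.46 + 171.0·166.0)/4489 = 35.62 mg/L.

35.6 mg/L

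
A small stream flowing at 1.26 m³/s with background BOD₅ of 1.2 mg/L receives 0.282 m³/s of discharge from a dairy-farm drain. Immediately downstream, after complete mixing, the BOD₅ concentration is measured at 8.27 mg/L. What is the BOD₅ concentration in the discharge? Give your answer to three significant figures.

Mass balance: 1.260·1.200 + 0.2820·Cₑ = 1.542·8.270
→ Cₑ = (1.542·8.270 − 1.260·1.200) / 0.2820 = 39.86 mg/L.

39.9 mg/L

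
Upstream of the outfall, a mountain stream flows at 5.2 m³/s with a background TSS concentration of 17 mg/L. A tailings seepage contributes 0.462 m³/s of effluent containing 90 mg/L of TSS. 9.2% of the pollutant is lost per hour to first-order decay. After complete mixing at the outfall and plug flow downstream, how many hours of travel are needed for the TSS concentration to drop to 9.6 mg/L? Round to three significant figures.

9.03 h

Flow-weighted average: C = (5.200·17.00 + 0.4620·90.00) / 5.662 = 130.0/5.662 = 22.96 mg/L.
9.2%/h lost → k = −ln(1 − 0.092) = 0.09651 h⁻¹.
22.96·exp(−k·t) = 9.6 → t = ln(22.96/9.6)/k = 32520 s = 9.034 h.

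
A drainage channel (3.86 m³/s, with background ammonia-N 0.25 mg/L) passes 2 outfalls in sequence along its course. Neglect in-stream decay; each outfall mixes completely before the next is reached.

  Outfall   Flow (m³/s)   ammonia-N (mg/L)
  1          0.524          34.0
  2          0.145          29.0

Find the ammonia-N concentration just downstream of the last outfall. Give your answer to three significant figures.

5.08 mg/L

Below outfall 1: Q → 4.384 m³/s, C = (3.860·0.2500 + 0.5240·34.00)/4.384 = 4.284 mg/L.
Below outfall 2: Q → 4.529 m³/s, C = (4.384·4.284 + 0.1450·29.00)/4.529 = 5.075 mg/L.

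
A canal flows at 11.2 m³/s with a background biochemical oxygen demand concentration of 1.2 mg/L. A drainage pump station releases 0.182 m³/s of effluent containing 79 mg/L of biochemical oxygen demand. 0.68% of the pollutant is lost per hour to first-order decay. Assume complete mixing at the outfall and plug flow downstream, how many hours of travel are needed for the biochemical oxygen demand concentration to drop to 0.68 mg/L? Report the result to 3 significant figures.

187 h

Flow-weighted average: C = (11.20·1.200 + 0.1820·79.00) / 11.38 = 27.82/11.38 = 2.444 mg/L.
0.68%/h lost → k = −ln(1 − 0.0068) = 0.006823 h⁻¹.
2.444·exp(−k·t) = 0.68 → t = ln(2.444/0.68)/k = 675000 s = 187.5 h.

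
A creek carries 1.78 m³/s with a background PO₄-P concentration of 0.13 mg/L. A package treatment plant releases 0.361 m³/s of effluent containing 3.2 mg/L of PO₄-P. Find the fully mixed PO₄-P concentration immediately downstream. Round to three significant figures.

0.648 mg/L

Mixed concentration C = ΣQC/ΣQ = (1.780·0.1300 + 0.3610·3.200) / 2.141 = 1.387/2.141 = 0.6476 mg/L.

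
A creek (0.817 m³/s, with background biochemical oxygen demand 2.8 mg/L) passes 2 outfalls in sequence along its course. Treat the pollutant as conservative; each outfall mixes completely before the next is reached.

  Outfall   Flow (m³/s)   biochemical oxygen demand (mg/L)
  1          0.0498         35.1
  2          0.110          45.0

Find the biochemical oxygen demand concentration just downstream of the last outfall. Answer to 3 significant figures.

Outfall 1: combined Q = 0.8668 m³/s; C = (0.8170·2.800 + 0.04980·35.10)/0.8668 = 4.656 mg/L.
Outfall 2: combined Q = 0.9768 m³/s; C = (0.8668·4.656 + 0.1100·45.00)/0.9768 = 9.199 mg/L.

9.20 mg/L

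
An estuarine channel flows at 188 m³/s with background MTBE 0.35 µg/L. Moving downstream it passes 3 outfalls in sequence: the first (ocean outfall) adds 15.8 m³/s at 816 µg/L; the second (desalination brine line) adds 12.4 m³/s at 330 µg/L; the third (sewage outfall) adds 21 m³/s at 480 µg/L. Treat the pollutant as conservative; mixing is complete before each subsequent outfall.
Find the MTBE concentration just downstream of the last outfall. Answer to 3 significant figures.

Below outfall 1: Q → 203.8 m³/s, C = (188.0·0.3500 + 15.80·816.0)/203.8 = 63.58 µg/L.
Below outfall 2: Q → 216.2 m³/s, C = (203.8·63.58 + 12.40·330.0)/216.2 = 78.86 µg/L.
Below outfall 3: Q → 237.2 m³/s, C = (216.2·78.86 + 21.00·480.0)/237.2 = 114.4 µg/L.

114 µg/L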